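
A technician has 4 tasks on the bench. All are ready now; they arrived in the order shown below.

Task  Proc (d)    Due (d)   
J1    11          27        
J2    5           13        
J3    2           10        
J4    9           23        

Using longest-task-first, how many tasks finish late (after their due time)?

LPT (decreasing processing time): J1 J4 J2 J3.
J1: 0→11, due 27, tardiness 0
J4: 11→20, due 23, tardiness 0
J2: 20→25, due 13, tardiness 12
J3: 25→27, due 10, tardiness 17
Late tasks: 2.

2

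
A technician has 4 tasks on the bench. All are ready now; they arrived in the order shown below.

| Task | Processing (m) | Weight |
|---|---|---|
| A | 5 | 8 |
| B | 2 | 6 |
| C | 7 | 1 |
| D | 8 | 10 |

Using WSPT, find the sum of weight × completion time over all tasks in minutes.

240

WSPT (decreasing weight/processing-time ratio): B A D C.
B: finishes 2, weight 6, w·C = 12
A: finishes 7, weight 8, w·C = 56
D: finishes 15, weight 10, w·C = 150
C: finishes 22, weight 1, w·C = 22
Sum = 12+56+150+22 = 240.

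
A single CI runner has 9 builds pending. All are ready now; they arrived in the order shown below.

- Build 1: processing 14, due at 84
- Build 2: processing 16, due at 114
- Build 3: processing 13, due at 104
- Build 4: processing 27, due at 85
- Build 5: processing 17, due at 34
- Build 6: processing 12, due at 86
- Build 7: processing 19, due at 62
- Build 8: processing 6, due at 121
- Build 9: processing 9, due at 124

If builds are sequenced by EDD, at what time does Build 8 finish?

124

EDD (increasing due date): Build 5 Build 7 Build 1 Build 4 Build 6 Build 3 Build 2 Build 8 Build 9.
Build 5: 0→17
Build 7: 17→36
Build 1: 36→50
Build 4: 50→77
Build 6: 77→89
Build 3: 89→102
Build 2: 102→118
Build 8: 118→124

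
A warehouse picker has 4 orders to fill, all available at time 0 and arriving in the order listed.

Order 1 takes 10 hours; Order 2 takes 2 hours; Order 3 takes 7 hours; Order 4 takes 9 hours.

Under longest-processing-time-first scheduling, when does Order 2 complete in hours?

LPT (decreasing processing time): Order 1 Order 4 Order 3 Order 2.
Order 1: 0→10
Order 4: 10→19
Order 3: 19→26
Order 2: 26→28

28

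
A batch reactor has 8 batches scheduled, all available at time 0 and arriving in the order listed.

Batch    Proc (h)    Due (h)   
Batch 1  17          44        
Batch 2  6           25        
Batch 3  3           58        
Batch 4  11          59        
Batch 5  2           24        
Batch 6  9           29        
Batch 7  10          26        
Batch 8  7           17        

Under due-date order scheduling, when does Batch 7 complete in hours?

EDD (increasing due date): Batch 8 Batch 5 Batch 2 Batch 7 Batch 6 Batch 1 Batch 3 Batch 4.
Batch 8: 0→7
Batch 5: 7→9
Batch 2: 9→15
Batch 7: 15→25

25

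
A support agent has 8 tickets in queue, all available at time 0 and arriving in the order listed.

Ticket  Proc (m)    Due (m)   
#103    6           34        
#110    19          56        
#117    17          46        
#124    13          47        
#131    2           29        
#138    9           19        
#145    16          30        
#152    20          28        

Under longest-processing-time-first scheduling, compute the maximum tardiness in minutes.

LPT (decreasing processing time): #152 #110 #117 #145 #124 #138 #103 #131.
#152: 0→20, due 28, tardiness 0
#110: 20→39, due 56, tardiness 0
#117: 39→56, due 46, tardiness 10
#145: 56→72, due 30, tardiness 42
#124: 72→85, due 47, tardiness 38
#138: 85→94, due 19, tardiness 75
#103: 94→100, due 34, tardiness 66
#131: 100→102, due 29, tardiness 73
Maximum = 75.

75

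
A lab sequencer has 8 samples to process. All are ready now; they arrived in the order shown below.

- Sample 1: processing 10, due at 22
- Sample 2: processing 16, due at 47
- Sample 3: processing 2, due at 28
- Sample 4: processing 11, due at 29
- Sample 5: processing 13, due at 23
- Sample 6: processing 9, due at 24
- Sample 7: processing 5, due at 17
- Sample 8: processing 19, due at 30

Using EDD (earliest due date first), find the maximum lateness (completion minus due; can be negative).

EDD (increasing due date): Sample 7 Sample 1 Sample 5 Sample 6 Sample 3 Sample 4 Sample 8 Sample 2.
Sample 7: 0→5, due 17, lateness -12
Sample 1: 5→15, due 22, lateness -7
Sample 5: 15→28, due 23, lateness 5
Sample 6: 28→37, due 24, lateness 13
Sample 3: 37→39, due 28, lateness 11
Sample 4: 39→50, due 29, lateness 21
Sample 8: 50→69, due 30, lateness 39
Sample 2: 69→85, due 47, lateness 38
Maximum = 39.

39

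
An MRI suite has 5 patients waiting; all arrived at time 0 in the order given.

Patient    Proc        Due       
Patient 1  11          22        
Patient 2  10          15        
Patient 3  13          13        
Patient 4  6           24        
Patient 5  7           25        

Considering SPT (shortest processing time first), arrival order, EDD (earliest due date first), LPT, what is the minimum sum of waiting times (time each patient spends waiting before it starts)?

SPT (increasing processing time): Patient 4 Patient 5 Patient 2 Patient 1 Patient 3.
Patient 4: waits 0, runs 0→6
Patient 5: waits 6, runs 6→13
Patient 2: waits 13, runs 13→23
Patient 1: waits 23, runs 23→34
Patient 3: waits 34, runs 34→47
Sum = 0+6+13+23+34 = 76.
FIFO (arrival order): Patient 1 Patient 2 Patient 3 Patient 4 Patient 5.
Patient 1: waits 0, runs 0→11
Patient 2: waits 11, runs 11→21
Patient 3: waits 21, runs 21→34
Patient 4: waits 34, runs 34→40
Patient 5: waits 40, runs 40→47
Sum = 0+11+21+34+40 = 106.
EDD (increasing due date): Patient 3 Patient 2 Patient 1 Patient 4 Patient 5.
Patient 3: waits 0, runs 0→13
Patient 2: waits 13, runs 13→23
Patient 1: waits 23, runs 23→34
Patient 4: waits 34, runs 34→40
Patient 5: waits 40, runs 40→47
Sum = 0+13+23+34+40 = 110.
LPT (decreasing processing time): Patient 3 Patient 1 Patient 2 Patient 5 Patient 4.
Patient 3: waits 0, runs 0→13
Patient 1: waits 13, runs 13→24
Patient 2: waits 24, runs 24→34
Patient 5: waits 34, runs 34→41
Patient 4: waits 41, runs 41→47
Sum = 0+13+24+34+41 = 112.
SPT 76, FIFO 106, EDD 110, LPT 112 → minimum 76.

76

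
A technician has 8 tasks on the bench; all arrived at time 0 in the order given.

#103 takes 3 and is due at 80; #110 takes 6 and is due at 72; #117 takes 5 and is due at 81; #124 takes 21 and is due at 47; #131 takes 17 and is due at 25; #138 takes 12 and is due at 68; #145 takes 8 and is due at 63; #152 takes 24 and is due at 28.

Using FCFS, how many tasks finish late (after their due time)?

FIFO (arrival order): #103 #110 #117 #124 #131 #138 #145 #152.
#103: 0→3, due 80, tardiness 0
#110: 3→9, due 72, tardiness 0
#117: 9→14, due 81, tardiness 0
#124: 14→35, due 47, tardiness 0
#131: 35→52, due 25, tardiness 27
#138: 52→64, due 68, tardiness 0
#145: 64→72, due 63, tardiness 9
#152: 72→96, due 28, tardiness 68
Late tasks: 3.

3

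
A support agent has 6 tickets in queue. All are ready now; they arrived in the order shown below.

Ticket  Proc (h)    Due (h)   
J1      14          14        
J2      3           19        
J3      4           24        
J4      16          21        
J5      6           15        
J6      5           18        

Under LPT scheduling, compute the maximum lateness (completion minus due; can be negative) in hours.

LPT (decreasing processing time): J4 J1 J5 J6 J3 J2.
J4: 0→16, due 21, lateness -5
J1: 16→30, due 14, lateness 16
J5: 30→36, due 15, lateness 21
J6: 36→41, due 18, lateness 23
J3: 41→45, due 24, lateness 21
J2: 45→48, due 19, lateness 29
Maximum = 29.

29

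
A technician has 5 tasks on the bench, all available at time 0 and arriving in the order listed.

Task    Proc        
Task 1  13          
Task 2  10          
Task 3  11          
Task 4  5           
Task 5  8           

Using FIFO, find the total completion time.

FIFO (arrival order): Task 1 Task 2 Task 3 Task 4 Task 5.
Task 1: 0→13
Task 2: 13→23
Task 3: 23→34
Task 4: 34→39
Task 5: 39→47
Sum = 13+23+34+39+47 = 156.

156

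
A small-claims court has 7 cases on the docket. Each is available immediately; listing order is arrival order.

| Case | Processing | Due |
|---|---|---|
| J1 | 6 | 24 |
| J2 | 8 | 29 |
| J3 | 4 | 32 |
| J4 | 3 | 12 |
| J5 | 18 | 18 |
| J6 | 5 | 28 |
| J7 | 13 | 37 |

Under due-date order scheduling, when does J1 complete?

EDD (increasing due date): J4 J5 J1 J6 J2 J3 J7.
J4: 0→3
J5: 3→21
J1: 21→27

27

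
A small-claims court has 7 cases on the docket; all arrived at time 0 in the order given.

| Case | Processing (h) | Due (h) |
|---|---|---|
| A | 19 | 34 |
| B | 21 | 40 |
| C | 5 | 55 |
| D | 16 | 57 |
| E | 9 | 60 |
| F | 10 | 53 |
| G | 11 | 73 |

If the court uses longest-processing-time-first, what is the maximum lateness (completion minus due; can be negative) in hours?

36

LPT (decreasing processing time): B A D G F E C.
B: 0→21, due 40, lateness -19
A: 21→40, due 34, lateness 6
D: 40→56, due 57, lateness -1
G: 56→67, due 73, lateness -6
F: 67→77, due 53, lateness 24
E: 77→86, due 60, lateness 26
C: 86→91, due 55, lateness 36
Maximum = 36.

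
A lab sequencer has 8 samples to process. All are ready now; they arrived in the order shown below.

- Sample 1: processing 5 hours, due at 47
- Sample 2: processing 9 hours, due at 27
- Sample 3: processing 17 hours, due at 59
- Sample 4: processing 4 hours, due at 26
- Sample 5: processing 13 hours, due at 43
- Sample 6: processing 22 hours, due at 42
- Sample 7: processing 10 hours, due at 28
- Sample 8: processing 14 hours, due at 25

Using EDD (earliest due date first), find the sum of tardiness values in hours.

120

EDD (increasing due date): Sample 8 Sample 4 Sample 2 Sample 7 Sample 6 Sample 5 Sample 1 Sample 3.
Sample 8: 0→14, due 25, tardiness 0
Sample 4: 14→18, due 26, tardiness 0
Sample 2: 18→27, due 27, tardiness 0
Sample 7: 27→37, due 28, tardiness 9
Sample 6: 37→59, due 42, tardiness 17
Sample 5: 59→72, due 43, tardiness 29
Sample 1: 72→77, due 47, tardiness 30
Sample 3: 77→94, due 59, tardiness 35
Sum = 0+0+0+9+17+29+30+35 = 120.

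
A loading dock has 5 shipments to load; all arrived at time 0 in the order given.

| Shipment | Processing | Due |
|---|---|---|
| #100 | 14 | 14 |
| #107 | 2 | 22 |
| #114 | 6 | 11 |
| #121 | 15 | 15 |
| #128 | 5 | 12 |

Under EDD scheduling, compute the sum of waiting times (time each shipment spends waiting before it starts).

EDD (increasing due date): #114 #128 #100 #121 #107.
#114: waits 0, runs 0→6
#128: waits 6, runs 6→11
#100: waits 11, runs 11→25
#121: waits 25, runs 25→40
#107: waits 40, runs 40→42
Sum = 0+6+11+25+40 = 82.

82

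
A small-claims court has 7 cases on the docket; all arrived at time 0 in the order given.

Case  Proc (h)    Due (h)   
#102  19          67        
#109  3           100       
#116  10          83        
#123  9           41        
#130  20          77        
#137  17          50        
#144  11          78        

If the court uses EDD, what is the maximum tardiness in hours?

EDD (increasing due date): #123 #137 #102 #130 #144 #116 #109.
#123: 0→9, due 41, tardiness 0
#137: 9→26, due 50, tardiness 0
#102: 26→45, due 67, tardiness 0
#130: 45→65, due 77, tardiness 0
#144: 65→76, due 78, tardiness 0
#116: 76→86, due 83, tardiness 3
#109: 86→89, due 100, tardiness 0
Maximum = 3.

3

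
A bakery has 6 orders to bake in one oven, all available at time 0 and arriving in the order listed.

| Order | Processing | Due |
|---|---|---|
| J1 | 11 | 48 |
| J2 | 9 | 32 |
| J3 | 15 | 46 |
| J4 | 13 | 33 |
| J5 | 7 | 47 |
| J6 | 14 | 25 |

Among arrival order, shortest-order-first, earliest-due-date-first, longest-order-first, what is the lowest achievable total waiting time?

FIFO (arrival order): J1 J2 J3 J4 J5 J6.
J1: waits 0, runs 0→11
J2: waits 11, runs 11→20
J3: waits 20, runs 20→35
J4: waits 35, runs 35→48
J5: waits 48, runs 48→55
J6: waits 55, runs 55→69
Sum = 0+11+20+35+48+55 = 169.
SPT (increasing processing time): J5 J2 J1 J4 J6 J3.
J5: waits 0, runs 0→7
J2: waits 7, runs 7→16
J1: waits 16, runs 16→27
J4: waits 27, runs 27→40
J6: waits 40, runs 40→54
J3: waits 54, runs 54→69
Sum = 0+7+16+27+40+54 = 144.
EDD (increasing due date): J6 J2 J4 J3 J5 J1.
J6: waits 0, runs 0→14
J2: waits 14, runs 14→23
J4: waits 23, runs 23→36
J3: waits 36, runs 36→51
J5: waits 51, runs 51→58
J1: waits 58, runs 58→69
Sum = 0+14+23+36+51+58 = 182.
LPT (decreasing processing time): J3 J6 J4 J1 J2 J5.
J3: waits 0, runs 0→15
J6: waits 15, runs 15→29
J4: waits 29, runs 29→42
J1: waits 42, runs 42→53
J2: waits 53, runs 53→62
J5: waits 62, runs 62→69
Sum = 0+15+29+42+53+62 = 201.
FIFO 169, SPT 144, EDD 182, LPT 201 → minimum 144.

144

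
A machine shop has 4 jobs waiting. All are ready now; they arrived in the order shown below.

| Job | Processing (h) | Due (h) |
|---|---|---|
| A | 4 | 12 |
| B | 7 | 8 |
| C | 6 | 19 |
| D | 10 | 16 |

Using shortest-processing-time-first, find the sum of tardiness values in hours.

SPT (increasing processing time): A C B D.
A: 0→4, due 12, tardiness 0
C: 4→10, due 19, tardiness 0
B: 10→17, due 8, tardiness 9
D: 17→27, due 16, tardiness 11
Sum = 0+0+9+11 = 20.

20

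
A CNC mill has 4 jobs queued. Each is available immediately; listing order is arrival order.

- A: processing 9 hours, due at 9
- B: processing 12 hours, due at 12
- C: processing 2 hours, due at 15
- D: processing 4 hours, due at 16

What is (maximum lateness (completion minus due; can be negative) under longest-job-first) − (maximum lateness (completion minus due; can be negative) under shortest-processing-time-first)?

LPT (decreasing processing time): B A D C.
B: 0→12, due 12, lateness 0
A: 12→21, due 9, lateness 12
D: 21→25, due 16, lateness 9
C: 25→27, due 15, lateness 12
Maximum = 12.
SPT (increasing processing time): C D A B.
C: 0→2, due 15, lateness -13
D: 2→6, due 16, lateness -10
A: 6→15, due 9, lateness 6
B: 15→27, due 12, lateness 15
Maximum = 15.
Difference = 12 − 15 = -3.

-3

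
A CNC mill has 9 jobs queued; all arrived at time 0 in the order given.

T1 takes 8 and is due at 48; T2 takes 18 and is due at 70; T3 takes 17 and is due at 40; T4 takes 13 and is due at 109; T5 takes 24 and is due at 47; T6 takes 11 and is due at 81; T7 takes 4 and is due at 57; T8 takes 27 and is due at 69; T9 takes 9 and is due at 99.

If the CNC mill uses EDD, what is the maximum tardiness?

28

EDD (increasing due date): T3 T5 T1 T7 T8 T2 T6 T9 T4.
T3: 0→17, due 40, tardiness 0
T5: 17→41, due 47, tardiness 0
T1: 41→49, due 48, tardiness 1
T7: 49→53, due 57, tardiness 0
T8: 53→80, due 69, tardiness 11
T2: 80→98, due 70, tardiness 28
T6: 98→109, due 81, tardiness 28
T9: 109→118, due 99, tardiness 19
T4: 118→131, due 109, tardiness 22
Maximum = 28.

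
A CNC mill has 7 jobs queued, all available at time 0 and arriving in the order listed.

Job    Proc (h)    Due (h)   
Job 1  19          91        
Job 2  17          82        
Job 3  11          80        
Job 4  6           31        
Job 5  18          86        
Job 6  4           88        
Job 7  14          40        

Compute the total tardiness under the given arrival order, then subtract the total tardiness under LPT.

-12

FIFO (arrival order): Job 1 Job 2 Job 3 Job 4 Job 5 Job 6 Job 7.
Job 1: 0→19, due 91, tardiness 0
Job 2: 19→36, due 82, tardiness 0
Job 3: 36→47, due 80, tardiness 0
Job 4: 47→53, due 31, tardiness 22
Job 5: 53→71, due 86, tardiness 0
Job 6: 71→75, due 88, tardiness 0
Job 7: 75→89, due 40, tardiness 49
Sum = 0+0+0+22+0+0+49 = 71.
LPT (decreasing processing time): Job 1 Job 5 Job 2 Job 7 Job 3 Job 4 Job 6.
Job 1: 0→19, due 91, tardiness 0
Job 5: 19→37, due 86, tardiness 0
Job 2: 37→54, due 82, tardiness 0
Job 7: 54→68, due 40, tardiness 28
Job 3: 68→79, due 80, tardiness 0
Job 4: 79→85, due 31, tardiness 54
Job 6: 85→89, due 88, tardiness 1
Sum = 0+0+0+28+0+54+1 = 83.
Difference = 71 − 83 = -12.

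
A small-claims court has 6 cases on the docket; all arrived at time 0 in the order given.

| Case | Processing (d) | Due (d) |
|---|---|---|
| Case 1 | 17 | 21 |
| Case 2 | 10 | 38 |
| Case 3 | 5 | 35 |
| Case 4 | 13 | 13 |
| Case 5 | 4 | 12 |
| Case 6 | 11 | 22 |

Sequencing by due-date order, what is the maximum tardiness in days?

23

EDD (increasing due date): Case 5 Case 4 Case 1 Case 6 Case 3 Case 2.
Case 5: 0→4, due 12, tardiness 0
Case 4: 4→17, due 13, tardiness 4
Case 1: 17→34, due 21, tardiness 13
Case 6: 34→45, due 22, tardiness 23
Case 3: 45→50, due 35, tardiness 15
Case 2: 50→60, due 38, tardiness 22
Maximum = 23.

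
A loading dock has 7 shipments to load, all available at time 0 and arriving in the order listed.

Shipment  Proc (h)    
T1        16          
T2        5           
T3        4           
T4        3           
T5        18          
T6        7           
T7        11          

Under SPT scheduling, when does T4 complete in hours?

3

SPT (increasing processing time): T4 T3 T2 T6 T7 T1 T5.
T4: 0→3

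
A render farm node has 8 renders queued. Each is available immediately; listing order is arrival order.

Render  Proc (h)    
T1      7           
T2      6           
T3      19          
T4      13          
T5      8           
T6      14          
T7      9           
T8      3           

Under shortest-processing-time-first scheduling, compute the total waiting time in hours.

SPT (increasing processing time): T8 T2 T1 T5 T7 T4 T6 T3.
T8: waits 0, runs 0→3
T2: waits 3, runs 3→9
T1: waits 9, runs 9→16
T5: waits 16, runs 16→24
T7: waits 24, runs 24→33
T4: waits 33, runs 33→46
T6: waits 46, runs 46→60
T3: waits 60, runs 60→79
Sum = 0+3+9+16+24+33+46+60 = 191.

191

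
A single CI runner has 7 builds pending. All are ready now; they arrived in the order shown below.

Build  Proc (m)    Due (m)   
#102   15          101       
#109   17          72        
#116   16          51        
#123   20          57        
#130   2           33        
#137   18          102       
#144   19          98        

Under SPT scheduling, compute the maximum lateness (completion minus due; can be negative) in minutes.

SPT (increasing processing time): #130 #102 #116 #109 #137 #144 #123.
#130: 0→2, due 33, lateness -31
#102: 2→17, due 101, lateness -84
#116: 17→33, due 51, lateness -18
#109: 33→50, due 72, lateness -22
#137: 50→68, due 102, lateness -34
#144: 68→87, due 98, lateness -11
#123: 87→107, due 57, lateness 50
Maximum = 50.

50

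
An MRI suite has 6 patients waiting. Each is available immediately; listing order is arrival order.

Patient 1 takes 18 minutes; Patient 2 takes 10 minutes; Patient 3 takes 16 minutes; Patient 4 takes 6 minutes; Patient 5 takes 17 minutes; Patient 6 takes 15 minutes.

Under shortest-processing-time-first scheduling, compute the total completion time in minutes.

SPT (increasing processing time): Patient 4 Patient 2 Patient 6 Patient 3 Patient 5 Patient 1.
Patient 4: 0→6
Patient 2: 6→16
Patient 6: 16→31
Patient 3: 31→47
Patient 5: 47→64
Patient 1: 64→82
Sum = 6+16+31+47+64+82 = 246.

246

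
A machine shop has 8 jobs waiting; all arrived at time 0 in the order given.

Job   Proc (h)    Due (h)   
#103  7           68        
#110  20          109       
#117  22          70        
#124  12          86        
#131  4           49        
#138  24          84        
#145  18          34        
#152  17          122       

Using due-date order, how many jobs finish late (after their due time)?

2

EDD (increasing due date): #145 #131 #103 #117 #138 #124 #110 #152.
#145: 0→18, due 34, tardiness 0
#131: 18→22, due 49, tardiness 0
#103: 22→29, due 68, tardiness 0
#117: 29→51, due 70, tardiness 0
#138: 51→75, due 84, tardiness 0
#124: 75→87, due 86, tardiness 1
#110: 87→107, due 109, tardiness 0
#152: 107→124, due 122, tardiness 2
Late jobs: 2.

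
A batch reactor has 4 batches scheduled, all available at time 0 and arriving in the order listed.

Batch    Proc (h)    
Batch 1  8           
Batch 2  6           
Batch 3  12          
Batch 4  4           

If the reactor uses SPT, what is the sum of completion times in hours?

SPT (increasing processing time): Batch 4 Batch 2 Batch 1 Batch 3.
Batch 4: 0→4
Batch 2: 4→10
Batch 1: 10→18
Batch 3: 18→30
Sum = 4+10+18+30 = 62.

62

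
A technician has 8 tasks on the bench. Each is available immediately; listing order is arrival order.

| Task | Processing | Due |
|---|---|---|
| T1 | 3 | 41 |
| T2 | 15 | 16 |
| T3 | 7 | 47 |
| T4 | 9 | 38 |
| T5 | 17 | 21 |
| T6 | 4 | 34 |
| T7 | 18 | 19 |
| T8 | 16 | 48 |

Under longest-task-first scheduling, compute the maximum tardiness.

52

LPT (decreasing processing time): T7 T5 T8 T2 T4 T3 T6 T1.
T7: 0→18, due 19, tardiness 0
T5: 18→35, due 21, tardiness 14
T8: 35→51, due 48, tardiness 3
T2: 51→66, due 16, tardiness 50
T4: 66→75, due 38, tardiness 37
T3: 75→82, due 47, tardiness 35
T6: 82→86, due 34, tardiness 52
T1: 86→89, due 41, tardiness 48
Maximum = 52.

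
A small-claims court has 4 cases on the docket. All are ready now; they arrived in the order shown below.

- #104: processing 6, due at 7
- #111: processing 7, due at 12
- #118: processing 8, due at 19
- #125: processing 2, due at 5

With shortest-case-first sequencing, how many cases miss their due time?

3

SPT (increasing processing time): #125 #104 #111 #118.
#125: 0→2, due 5, tardiness 0
#104: 2→8, due 7, tardiness 1
#111: 8→15, due 12, tardiness 3
#118: 15→23, due 19, tardiness 4
Late cases: 3.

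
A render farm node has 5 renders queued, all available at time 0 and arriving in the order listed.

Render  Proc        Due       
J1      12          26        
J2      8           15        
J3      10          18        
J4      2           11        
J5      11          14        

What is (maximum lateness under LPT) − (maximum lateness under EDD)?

15

LPT (decreasing processing time): J1 J5 J3 J2 J4.
J1: 0→12, due 26, lateness -14
J5: 12→23, due 14, lateness 9
J3: 23→33, due 18, lateness 15
J2: 33→41, due 15, lateness 26
J4: 41→43, due 11, lateness 32
Maximum = 32.
EDD (increasing due date): J4 J5 J2 J3 J1.
J4: 0→2, due 11, lateness -9
J5: 2→13, due 14, lateness -1
J2: 13→21, due 15, lateness 6
J3: 21→31, due 18, lateness 13
J1: 31→43, due 26, lateness 17
Maximum = 17.
Difference = 32 − 17 = 15.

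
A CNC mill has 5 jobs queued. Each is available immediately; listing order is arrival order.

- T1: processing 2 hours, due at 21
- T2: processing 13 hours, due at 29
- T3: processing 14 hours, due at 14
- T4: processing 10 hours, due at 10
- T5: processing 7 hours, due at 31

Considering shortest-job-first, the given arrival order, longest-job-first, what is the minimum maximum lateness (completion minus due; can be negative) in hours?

SPT (increasing processing time): T1 T5 T4 T2 T3.
T1: 0→2, due 21, lateness -19
T5: 2→9, due 31, lateness -22
T4: 9→19, due 10, lateness 9
T2: 19→32, due 29, lateness 3
T3: 32→46, due 14, lateness 32
Maximum = 32.
FIFO (arrival order): T1 T2 T3 T4 T5.
T1: 0→2, due 21, lateness -19
T2: 2→15, due 29, lateness -14
T3: 15→29, due 14, lateness 15
T4: 29→39, due 10, lateness 29
T5: 39→46, due 31, lateness 15
Maximum = 29.
LPT (decreasing processing time): T3 T2 T4 T5 T1.
T3: 0→14, due 14, lateness 0
T2: 14→27, due 29, lateness -2
T4: 27→37, due 10, lateness 27
T5: 37→44, due 31, lateness 13
T1: 44→46, due 21, lateness 25
Maximum = 27.
SPT 32, FIFO 29, LPT 27 → minimum 27.

27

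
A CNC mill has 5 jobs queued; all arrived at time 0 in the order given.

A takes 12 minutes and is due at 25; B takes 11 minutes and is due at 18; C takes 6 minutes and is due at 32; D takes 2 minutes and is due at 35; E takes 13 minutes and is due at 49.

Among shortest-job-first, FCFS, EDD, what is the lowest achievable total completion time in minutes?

SPT (increasing processing time): D C B A E.
D: 0→2
C: 2→8
B: 8→19
A: 19→31
E: 31→44
Sum = 2+8+19+31+44 = 104.
FIFO (arrival order): A B C D E.
A: 0→12
B: 12→23
C: 23→29
D: 29→31
E: 31→44
Sum = 12+23+29+31+44 = 139.
EDD (increasing due date): B A C D E.
B: 0→11
A: 11→23
C: 23→29
D: 29→31
E: 31→44
Sum = 11+23+29+31+44 = 138.
SPT 104, FIFO 139, EDD 138 → minimum 104.

104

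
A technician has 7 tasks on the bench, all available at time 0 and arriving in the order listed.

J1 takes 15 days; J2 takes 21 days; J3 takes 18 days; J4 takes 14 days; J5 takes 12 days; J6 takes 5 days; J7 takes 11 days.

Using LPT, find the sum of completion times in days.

449

LPT (decreasing processing time): J2 J3 J1 J4 J5 J7 J6.
J2: 0→21
J3: 21→39
J1: 39→54
J4: 54→68
J5: 68→80
J7: 80→91
J6: 91→96
Sum = 21+39+54+68+80+91+96 = 449.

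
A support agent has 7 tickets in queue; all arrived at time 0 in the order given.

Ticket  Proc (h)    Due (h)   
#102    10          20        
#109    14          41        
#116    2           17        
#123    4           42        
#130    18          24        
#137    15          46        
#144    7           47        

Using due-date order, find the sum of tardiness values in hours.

EDD (increasing due date): #116 #102 #130 #109 #123 #137 #144.
#116: 0→2, due 17, tardiness 0
#102: 2→12, due 20, tardiness 0
#130: 12→30, due 24, tardiness 6
#109: 30→44, due 41, tardiness 3
#123: 44→48, due 42, tardiness 6
#137: 48→63, due 46, tardiness 17
#144: 63→70, due 47, tardiness 23
Sum = 0+0+6+3+6+17+23 = 55.

55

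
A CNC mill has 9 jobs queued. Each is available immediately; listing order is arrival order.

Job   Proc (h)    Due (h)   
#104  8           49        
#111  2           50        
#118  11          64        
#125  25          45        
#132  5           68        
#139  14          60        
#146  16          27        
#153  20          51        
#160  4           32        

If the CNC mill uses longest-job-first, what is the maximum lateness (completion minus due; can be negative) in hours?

LPT (decreasing processing time): #125 #153 #146 #139 #118 #104 #132 #160 #111.
#125: 0→25, due 45, lateness -20
#153: 25→45, due 51, lateness -6
#146: 45→61, due 27, lateness 34
#139: 61→75, due 60, lateness 15
#118: 75→86, due 64, lateness 22
#104: 86→94, due 49, lateness 45
#132: 94→99, due 68, lateness 31
#160: 99→103, due 32, lateness 71
#111: 103→105, due 50, lateness 55
Maximum = 71.

71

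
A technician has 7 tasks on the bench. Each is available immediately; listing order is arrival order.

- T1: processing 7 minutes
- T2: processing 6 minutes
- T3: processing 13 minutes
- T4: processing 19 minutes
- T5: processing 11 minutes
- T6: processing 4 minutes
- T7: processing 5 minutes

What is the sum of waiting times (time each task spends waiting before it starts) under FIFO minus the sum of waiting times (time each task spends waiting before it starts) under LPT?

FIFO (arrival order): T1 T2 T3 T4 T5 T6 T7.
T1: waits 0, runs 0→7
T2: waits 7, runs 7→13
T3: waits 13, runs 13→26
T4: waits 26, runs 26→45
T5: waits 45, runs 45→56
T6: waits 56, runs 56→60
T7: waits 60, runs 60→65
Sum = 0+7+13+26+45+56+60 = 207.
LPT (decreasing processing time): T4 T3 T5 T1 T2 T7 T6.
T4: waits 0, runs 0→19
T3: waits 19, runs 19→32
T5: waits 32, runs 32→43
T1: waits 43, runs 43→50
T2: waits 50, runs 50→56
T7: waits 56, runs 56→61
T6: waits 61, runs 61→65
Sum = 0+19+32+43+50+56+61 = 261.
Difference = 207 − 261 = -54.

-54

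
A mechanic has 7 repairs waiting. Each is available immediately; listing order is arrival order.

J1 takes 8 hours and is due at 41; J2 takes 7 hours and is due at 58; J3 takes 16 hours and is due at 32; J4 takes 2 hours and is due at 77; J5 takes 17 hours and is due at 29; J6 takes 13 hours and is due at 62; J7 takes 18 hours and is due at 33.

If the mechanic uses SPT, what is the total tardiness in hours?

96

SPT (increasing processing time): J4 J2 J1 J6 J3 J5 J7.
J4: 0→2, due 77, tardiness 0
J2: 2→9, due 58, tardiness 0
J1: 9→17, due 41, tardiness 0
J6: 17→30, due 62, tardiness 0
J3: 30→46, due 32, tardiness 14
J5: 46→63, due 29, tardiness 34
J7: 63→81, due 33, tardiness 48
Sum = 0+0+0+0+14+34+48 = 96.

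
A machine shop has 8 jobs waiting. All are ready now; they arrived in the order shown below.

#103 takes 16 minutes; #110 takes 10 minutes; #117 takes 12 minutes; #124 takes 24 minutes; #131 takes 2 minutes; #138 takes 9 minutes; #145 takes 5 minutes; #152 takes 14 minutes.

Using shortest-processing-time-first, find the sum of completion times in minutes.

SPT (increasing processing time): #131 #145 #138 #110 #117 #152 #103 #124.
#131: 0→2
#145: 2→7
#138: 7→16
#110: 16→26
#117: 26→38
#152: 38→52
#103: 52→68
#124: 68→92
Sum = 2+7+16+26+38+52+68+92 = 301.

301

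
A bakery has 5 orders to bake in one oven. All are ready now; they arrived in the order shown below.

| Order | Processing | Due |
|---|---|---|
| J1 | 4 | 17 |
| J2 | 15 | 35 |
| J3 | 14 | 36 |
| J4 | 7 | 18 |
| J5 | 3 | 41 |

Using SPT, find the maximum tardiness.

SPT (increasing processing time): J5 J1 J4 J3 J2.
J5: 0→3, due 41, tardiness 0
J1: 3→7, due 17, tardiness 0
J4: 7→14, due 18, tardiness 0
J3: 14→28, due 36, tardiness 0
J2: 28→43, due 35, tardiness 8
Maximum = 8.

8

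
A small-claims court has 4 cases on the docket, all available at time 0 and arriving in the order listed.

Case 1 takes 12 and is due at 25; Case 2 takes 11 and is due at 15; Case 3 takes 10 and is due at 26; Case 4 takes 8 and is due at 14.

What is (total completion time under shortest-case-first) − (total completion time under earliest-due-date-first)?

-3

SPT (increasing processing time): Case 4 Case 3 Case 2 Case 1.
Case 4: 0→8
Case 3: 8→18
Case 2: 18→29
Case 1: 29→41
Sum = 8+18+29+41 = 96.
EDD (increasing due date): Case 4 Case 2 Case 1 Case 3.
Case 4: 0→8
Case 2: 8→19
Case 1: 19→31
Case 3: 31→41
Sum = 8+19+31+41 = 99.
Difference = 96 − 99 = -3.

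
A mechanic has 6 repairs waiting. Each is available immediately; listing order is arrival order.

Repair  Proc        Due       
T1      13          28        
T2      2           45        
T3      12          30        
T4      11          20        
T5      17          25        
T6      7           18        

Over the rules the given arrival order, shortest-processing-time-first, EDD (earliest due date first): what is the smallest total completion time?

170

FIFO (arrival order): T1 T2 T3 T4 T5 T6.
T1: 0→13
T2: 13→15
T3: 15→27
T4: 27→38
T5: 38→55
T6: 55→62
Sum = 13+15+27+38+55+62 = 210.
SPT (increasing processing time): T2 T6 T4 T3 T1 T5.
T2: 0→2
T6: 2→9
T4: 9→20
T3: 20→32
T1: 32→45
T5: 45→62
Sum = 2+9+20+32+45+62 = 170.
EDD (increasing due date): T6 T4 T5 T1 T3 T2.
T6: 0→7
T4: 7→18
T5: 18→35
T1: 35→48
T3: 48→60
T2: 60→62
Sum = 7+18+35+48+60+62 = 230.
FIFO 210, SPT 170, EDD 230 → minimum 170.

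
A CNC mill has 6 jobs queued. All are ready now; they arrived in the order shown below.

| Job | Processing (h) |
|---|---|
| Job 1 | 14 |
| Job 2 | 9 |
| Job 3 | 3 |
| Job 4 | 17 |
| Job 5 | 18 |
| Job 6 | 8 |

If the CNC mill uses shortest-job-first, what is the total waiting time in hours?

SPT (increasing processing time): Job 3 Job 6 Job 2 Job 1 Job 4 Job 5.
Job 3: waits 0, runs 0→3
Job 6: waits 3, runs 3→11
Job 2: waits 11, runs 11→20
Job 1: waits 20, runs 20→34
Job 4: waits 34, runs 34→51
Job 5: waits 51, runs 51→69
Sum = 0+3+11+20+34+51 = 119.

119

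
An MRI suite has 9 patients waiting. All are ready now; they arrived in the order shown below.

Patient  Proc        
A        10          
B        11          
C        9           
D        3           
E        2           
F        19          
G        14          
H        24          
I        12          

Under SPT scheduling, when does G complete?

61

SPT (increasing processing time): E D C A B I G F H.
E: 0→2
D: 2→5
C: 5→14
A: 14→24
B: 24→35
I: 35→47
G: 47→61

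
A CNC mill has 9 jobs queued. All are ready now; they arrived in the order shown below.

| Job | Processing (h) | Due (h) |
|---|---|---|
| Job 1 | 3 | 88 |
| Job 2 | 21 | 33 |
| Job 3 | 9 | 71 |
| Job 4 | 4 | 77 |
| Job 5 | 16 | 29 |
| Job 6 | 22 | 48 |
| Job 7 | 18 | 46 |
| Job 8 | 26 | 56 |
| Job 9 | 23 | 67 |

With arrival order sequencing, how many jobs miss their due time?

5

FIFO (arrival order): Job 1 Job 2 Job 3 Job 4 Job 5 Job 6 Job 7 Job 8 Job 9.
Job 1: 0→3, due 88, tardiness 0
Job 2: 3→24, due 33, tardiness 0
Job 3: 24→33, due 71, tardiness 0
Job 4: 33→37, due 77, tardiness 0
Job 5: 37→53, due 29, tardiness 24
Job 6: 53→75, due 48, tardiness 27
Job 7: 75→93, due 46, tardiness 47
Job 8: 93→119, due 56, tardiness 63
Job 9: 119→142, due 67, tardiness 75
Late jobs: 5.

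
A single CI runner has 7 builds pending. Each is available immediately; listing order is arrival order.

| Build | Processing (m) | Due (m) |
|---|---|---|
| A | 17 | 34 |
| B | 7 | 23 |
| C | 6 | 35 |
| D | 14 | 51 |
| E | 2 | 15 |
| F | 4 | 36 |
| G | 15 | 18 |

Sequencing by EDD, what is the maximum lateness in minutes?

15

EDD (increasing due date): E G B A C F D.
E: 0→2, due 15, lateness -13
G: 2→17, due 18, lateness -1
B: 17→24, due 23, lateness 1
A: 24→41, due 34, lateness 7
C: 41→47, due 35, lateness 12
F: 47→51, due 36, lateness 15
D: 51→65, due 51, lateness 14
Maximum = 15.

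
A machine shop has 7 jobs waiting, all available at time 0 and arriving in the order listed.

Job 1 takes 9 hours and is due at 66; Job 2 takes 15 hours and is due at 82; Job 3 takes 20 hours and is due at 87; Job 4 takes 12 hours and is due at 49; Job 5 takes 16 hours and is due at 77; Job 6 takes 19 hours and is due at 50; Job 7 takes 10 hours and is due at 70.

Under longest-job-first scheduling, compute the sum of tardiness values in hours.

90

LPT (decreasing processing time): Job 3 Job 6 Job 5 Job 2 Job 4 Job 7 Job 1.
Job 3: 0→20, due 87, tardiness 0
Job 6: 20→39, due 50, tardiness 0
Job 5: 39→55, due 77, tardiness 0
Job 2: 55→70, due 82, tardiness 0
Job 4: 70→82, due 49, tardiness 33
Job 7: 82→92, due 70, tardiness 22
Job 1: 92→101, due 66, tardiness 35
Sum = 0+0+0+0+33+22+35 = 90.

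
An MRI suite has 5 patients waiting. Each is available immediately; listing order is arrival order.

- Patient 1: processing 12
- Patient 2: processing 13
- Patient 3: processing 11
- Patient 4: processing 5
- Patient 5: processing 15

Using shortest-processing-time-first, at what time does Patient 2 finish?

SPT (increasing processing time): Patient 4 Patient 3 Patient 1 Patient 2 Patient 5.
Patient 4: 0→5
Patient 3: 5→16
Patient 1: 16→28
Patient 2: 28→41

41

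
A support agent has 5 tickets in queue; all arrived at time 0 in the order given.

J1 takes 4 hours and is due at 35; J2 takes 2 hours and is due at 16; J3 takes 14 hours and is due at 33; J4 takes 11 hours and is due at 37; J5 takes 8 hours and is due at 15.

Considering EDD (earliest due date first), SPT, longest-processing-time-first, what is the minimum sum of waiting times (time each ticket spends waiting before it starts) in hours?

47

EDD (increasing due date): J5 J2 J3 J1 J4.
J5: waits 0, runs 0→8
J2: waits 8, runs 8→10
J3: waits 10, runs 10→24
J1: waits 24, runs 24→28
J4: waits 28, runs 28→39
Sum = 0+8+10+24+28 = 70.
SPT (increasing processing time): J2 J1 J5 J4 J3.
J2: waits 0, runs 0→2
J1: waits 2, runs 2→6
J5: waits 6, runs 6→14
J4: waits 14, runs 14→25
J3: waits 25, runs 25→39
Sum = 0+2+6+14+25 = 47.
LPT (decreasing processing time): J3 J4 J5 J1 J2.
J3: waits 0, runs 0→14
J4: waits 14, runs 14→25
J5: waits 25, runs 25→33
J1: waits 33, runs 33→37
J2: waits 37, runs 37→39
Sum = 0+14+25+33+37 = 109.
EDD 70, SPT 47, LPT 109 → minimum 47.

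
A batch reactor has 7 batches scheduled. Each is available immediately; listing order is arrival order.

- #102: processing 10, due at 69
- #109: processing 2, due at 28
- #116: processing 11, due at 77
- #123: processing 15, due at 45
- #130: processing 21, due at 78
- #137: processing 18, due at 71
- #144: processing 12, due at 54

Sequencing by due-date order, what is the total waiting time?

212

EDD (increasing due date): #109 #123 #144 #102 #137 #116 #130.
#109: waits 0, runs 0→2
#123: waits 2, runs 2→17
#144: waits 17, runs 17→29
#102: waits 29, runs 29→39
#137: waits 39, runs 39→57
#116: waits 57, runs 57→68
#130: waits 68, runs 68→89
Sum = 0+2+17+29+39+57+68 = 212.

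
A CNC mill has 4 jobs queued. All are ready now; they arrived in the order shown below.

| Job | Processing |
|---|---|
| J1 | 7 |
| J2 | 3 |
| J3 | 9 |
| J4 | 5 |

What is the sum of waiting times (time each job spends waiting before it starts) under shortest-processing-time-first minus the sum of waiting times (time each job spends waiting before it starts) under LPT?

SPT (increasing processing time): J2 J4 J1 J3.
J2: waits 0, runs 0→3
J4: waits 3, runs 3→8
J1: waits 8, runs 8→15
J3: waits 15, runs 15→24
Sum = 0+3+8+15 = 26.
LPT (decreasing processing time): J3 J1 J4 J2.
J3: waits 0, runs 0→9
J1: waits 9, runs 9→16
J4: waits 16, runs 16→21
J2: waits 21, runs 21→24
Sum = 0+9+16+21 = 46.
Difference = 26 − 46 = -20.

-20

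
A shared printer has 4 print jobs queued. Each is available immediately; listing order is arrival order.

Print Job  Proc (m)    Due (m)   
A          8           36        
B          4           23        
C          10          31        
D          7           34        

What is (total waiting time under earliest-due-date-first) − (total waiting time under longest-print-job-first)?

EDD (increasing due date): B C D A.
B: waits 0, runs 0→4
C: waits 4, runs 4→14
D: waits 14, runs 14→21
A: waits 21, runs 21→29
Sum = 0+4+14+21 = 39.
LPT (decreasing processing time): C A D B.
C: waits 0, runs 0→10
A: waits 10, runs 10→18
D: waits 18, runs 18→25
B: waits 25, runs 25→29
Sum = 0+10+18+25 = 53.
Difference = 39 − 53 = -14.

-14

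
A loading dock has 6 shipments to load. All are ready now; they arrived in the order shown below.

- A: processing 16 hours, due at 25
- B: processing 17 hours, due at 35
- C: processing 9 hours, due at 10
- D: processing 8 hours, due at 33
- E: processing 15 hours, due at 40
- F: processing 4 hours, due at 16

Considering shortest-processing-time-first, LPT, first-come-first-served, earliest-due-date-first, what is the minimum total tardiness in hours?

SPT (increasing processing time): F D C E A B.
F: 0→4, due 16, tardiness 0
D: 4→12, due 33, tardiness 0
C: 12→21, due 10, tardiness 11
E: 21→36, due 40, tardiness 0
A: 36→52, due 25, tardiness 27
B: 52→69, due 35, tardiness 34
Sum = 0+0+11+0+27+34 = 72.
LPT (decreasing processing time): B A E C D F.
B: 0→17, due 35, tardiness 0
A: 17→33, due 25, tardiness 8
E: 33→48, due 40, tardiness 8
C: 48→57, due 10, tardiness 47
D: 57→65, due 33, tardiness 32
F: 65→69, due 16, tardiness 53
Sum = 0+8+8+47+32+53 = 148.
FIFO (arrival order): A B C D E F.
A: 0→16, due 25, tardiness 0
B: 16→33, due 35, tardiness 0
C: 33→42, due 10, tardiness 32
D: 42→50, due 33, tardiness 17
E: 50→65, due 40, tardiness 25
F: 65→69, due 16, tardiness 53
Sum = 0+0+32+17+25+53 = 127.
EDD (increasing due date): C F A D B E.
C: 0→9, due 10, tardiness 0
F: 9→13, due 16, tardiness 0
A: 13→29, due 25, tardiness 4
D: 29→37, due 33, tardiness 4
B: 37→54, due 35, tardiness 19
E: 54→69, due 40, tardiness 29
Sum = 0+0+4+4+19+29 = 56.
SPT 72, LPT 148, FIFO 127, EDD 56 → minimum 56.

56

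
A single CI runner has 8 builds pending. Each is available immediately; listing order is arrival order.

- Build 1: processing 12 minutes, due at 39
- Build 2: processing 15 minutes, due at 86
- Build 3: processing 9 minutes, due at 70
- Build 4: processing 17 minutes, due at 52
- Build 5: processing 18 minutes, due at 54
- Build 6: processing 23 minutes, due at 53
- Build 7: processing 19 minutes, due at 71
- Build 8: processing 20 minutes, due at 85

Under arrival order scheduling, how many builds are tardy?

5

FIFO (arrival order): Build 1 Build 2 Build 3 Build 4 Build 5 Build 6 Build 7 Build 8.
Build 1: 0→12, due 39, tardiness 0
Build 2: 12→27, due 86, tardiness 0
Build 3: 27→36, due 70, tardiness 0
Build 4: 36→53, due 52, tardiness 1
Build 5: 53→71, due 54, tardiness 17
Build 6: 71→94, due 53, tardiness 41
Build 7: 94→113, due 71, tardiness 42
Build 8: 113→133, due 85, tardiness 48
Late builds: 5.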